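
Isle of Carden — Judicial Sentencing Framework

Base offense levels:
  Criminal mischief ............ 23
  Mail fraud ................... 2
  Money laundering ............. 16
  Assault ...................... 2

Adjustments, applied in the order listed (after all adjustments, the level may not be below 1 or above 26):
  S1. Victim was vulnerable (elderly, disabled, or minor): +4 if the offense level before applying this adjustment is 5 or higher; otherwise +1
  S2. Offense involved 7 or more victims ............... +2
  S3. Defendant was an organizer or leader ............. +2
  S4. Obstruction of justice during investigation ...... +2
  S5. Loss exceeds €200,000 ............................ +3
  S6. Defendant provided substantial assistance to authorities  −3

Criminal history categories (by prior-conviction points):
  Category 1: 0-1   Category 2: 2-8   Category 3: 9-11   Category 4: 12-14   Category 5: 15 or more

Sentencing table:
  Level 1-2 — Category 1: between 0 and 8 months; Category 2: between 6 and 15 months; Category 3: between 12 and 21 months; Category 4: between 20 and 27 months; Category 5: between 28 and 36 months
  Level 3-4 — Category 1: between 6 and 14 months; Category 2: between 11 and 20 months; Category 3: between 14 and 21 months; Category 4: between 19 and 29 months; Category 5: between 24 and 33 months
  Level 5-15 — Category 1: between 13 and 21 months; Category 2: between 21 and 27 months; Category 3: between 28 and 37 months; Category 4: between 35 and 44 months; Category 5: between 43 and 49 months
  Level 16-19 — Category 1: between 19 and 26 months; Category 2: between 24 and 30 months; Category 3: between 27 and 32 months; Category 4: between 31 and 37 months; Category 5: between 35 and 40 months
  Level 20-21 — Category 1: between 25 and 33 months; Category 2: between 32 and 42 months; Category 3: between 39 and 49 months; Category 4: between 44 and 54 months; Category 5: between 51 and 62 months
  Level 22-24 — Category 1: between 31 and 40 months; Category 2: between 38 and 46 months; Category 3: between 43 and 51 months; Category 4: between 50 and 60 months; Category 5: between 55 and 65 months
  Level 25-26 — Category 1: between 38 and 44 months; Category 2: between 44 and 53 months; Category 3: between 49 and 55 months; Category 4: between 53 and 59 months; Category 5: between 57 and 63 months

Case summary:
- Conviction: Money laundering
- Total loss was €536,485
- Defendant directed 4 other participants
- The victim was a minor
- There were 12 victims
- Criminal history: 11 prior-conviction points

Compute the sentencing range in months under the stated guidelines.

Base offense level for money laundering: 16.
S1 applies (level before this adjustment is 16 ≥ 5, so +4): 16 + 4 = 20.
S2 applies: 20 + 2 = 22.
S3 applies: 22 + 2 = 24.
S5 applies: 24 + 3 = 27.
S6 does not apply.
Level 27 exceeds the maximum of 26; capped at 26.
Final offense level: 26.
Criminal history: 11 prior points → Category 3 (9-11).
Level 26 falls in the 25-26 band.
Grid: Level 25-26 × Category 3 = 49-55 months.

49-55 months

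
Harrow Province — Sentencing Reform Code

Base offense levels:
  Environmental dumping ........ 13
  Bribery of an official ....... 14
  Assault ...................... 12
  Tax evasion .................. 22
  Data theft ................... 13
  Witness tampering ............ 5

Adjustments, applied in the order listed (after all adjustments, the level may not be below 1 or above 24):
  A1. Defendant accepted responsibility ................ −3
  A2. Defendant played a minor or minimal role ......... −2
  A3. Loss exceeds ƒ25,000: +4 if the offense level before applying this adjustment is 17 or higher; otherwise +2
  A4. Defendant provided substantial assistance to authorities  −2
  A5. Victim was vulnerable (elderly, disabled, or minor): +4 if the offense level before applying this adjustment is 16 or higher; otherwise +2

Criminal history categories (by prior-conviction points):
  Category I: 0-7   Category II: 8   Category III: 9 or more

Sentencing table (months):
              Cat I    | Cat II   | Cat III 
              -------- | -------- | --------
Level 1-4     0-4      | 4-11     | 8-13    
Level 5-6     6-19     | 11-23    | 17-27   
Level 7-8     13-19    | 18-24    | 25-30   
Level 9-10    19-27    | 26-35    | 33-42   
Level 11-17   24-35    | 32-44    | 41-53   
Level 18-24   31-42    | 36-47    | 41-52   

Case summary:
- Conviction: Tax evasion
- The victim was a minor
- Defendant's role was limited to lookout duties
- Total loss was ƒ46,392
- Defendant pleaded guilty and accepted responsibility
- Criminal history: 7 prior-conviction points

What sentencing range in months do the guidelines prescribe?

31-42 months

Base offense level for tax evasion: 22.
A1 applies: 22 − 3 = 19.
A2 applies: 19 − 2 = 17.
A3 applies (level before this adjustment is 17 ≥ 17, so +4): 17 + 4 = 21.
A5 applies (level before this adjustment is 21 ≥ 16, so +4): 21 + 4 = 25.
Level 25 exceeds the maximum of 24; capped at 24.
Final offense level: 24.
Criminal history: 7 prior points → Category I (0-7).
Level 24 falls in the 18-24 band.
Grid: Level 18-24 × Category I = 31-42 months.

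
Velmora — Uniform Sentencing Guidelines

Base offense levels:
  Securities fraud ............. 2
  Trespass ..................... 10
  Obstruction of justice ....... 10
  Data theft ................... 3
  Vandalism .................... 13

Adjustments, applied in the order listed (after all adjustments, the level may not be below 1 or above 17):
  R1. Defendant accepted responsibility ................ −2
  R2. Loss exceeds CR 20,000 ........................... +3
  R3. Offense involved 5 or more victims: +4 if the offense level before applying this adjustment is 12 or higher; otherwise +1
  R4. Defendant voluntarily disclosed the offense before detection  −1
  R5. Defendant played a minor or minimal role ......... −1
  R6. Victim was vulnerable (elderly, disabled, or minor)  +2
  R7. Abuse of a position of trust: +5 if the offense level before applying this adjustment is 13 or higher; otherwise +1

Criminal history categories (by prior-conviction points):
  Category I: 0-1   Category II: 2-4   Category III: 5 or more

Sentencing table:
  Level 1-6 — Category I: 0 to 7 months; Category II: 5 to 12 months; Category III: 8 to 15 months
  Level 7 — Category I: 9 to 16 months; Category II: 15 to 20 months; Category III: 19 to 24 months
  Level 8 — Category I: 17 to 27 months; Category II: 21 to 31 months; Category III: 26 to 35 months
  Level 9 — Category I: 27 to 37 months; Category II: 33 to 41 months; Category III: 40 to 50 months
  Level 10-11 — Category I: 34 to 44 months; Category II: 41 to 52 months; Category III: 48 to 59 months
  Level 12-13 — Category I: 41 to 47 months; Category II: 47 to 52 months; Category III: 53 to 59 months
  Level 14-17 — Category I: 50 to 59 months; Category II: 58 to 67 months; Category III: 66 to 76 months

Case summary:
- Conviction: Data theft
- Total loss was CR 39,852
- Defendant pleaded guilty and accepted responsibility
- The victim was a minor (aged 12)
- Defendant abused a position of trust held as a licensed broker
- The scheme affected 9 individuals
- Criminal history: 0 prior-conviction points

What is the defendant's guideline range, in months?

Base offense level for data theft: 3.
R1 applies: 3 − 2 = 1.
R2 applies: 1 + 3 = 4.
R3 applies (level before this adjustment is 4 < 12, so +1): 4 + 1 = 5.
R5 does not apply.
R6 applies: 5 + 2 = 7.
R7 applies (level before this adjustment is 7 < 13, so +1): 7 + 1 = 8.
Final offense level: 8.
Criminal history: 0 prior points → Category I (0-1).
Level 8 falls in the 8 band.
Grid: Level 8 × Category I = 17-27 months.

17-27 months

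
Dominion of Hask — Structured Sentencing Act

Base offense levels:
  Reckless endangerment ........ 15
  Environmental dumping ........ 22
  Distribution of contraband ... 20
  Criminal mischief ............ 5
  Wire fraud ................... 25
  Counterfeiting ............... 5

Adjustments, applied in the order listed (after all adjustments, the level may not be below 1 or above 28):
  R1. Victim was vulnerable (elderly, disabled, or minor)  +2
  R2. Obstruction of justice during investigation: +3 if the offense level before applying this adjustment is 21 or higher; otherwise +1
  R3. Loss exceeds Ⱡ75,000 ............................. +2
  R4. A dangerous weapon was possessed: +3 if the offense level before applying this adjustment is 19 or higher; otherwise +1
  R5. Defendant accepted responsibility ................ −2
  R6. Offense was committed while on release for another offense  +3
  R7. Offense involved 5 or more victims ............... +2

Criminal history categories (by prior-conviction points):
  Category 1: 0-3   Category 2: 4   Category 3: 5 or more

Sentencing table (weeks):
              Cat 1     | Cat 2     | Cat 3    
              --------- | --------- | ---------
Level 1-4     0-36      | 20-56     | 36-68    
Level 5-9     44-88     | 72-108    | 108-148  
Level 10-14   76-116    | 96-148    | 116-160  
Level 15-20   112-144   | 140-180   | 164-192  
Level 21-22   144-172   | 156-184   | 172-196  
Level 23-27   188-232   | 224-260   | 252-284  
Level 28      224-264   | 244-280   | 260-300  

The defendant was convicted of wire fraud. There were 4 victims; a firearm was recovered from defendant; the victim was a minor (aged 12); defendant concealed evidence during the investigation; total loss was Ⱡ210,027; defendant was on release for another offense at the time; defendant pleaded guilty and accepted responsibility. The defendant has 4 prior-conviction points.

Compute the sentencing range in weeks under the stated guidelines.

Base offense level for wire fraud: 25.
R1 applies: 25 + 2 = 27.
R2 applies (level before this adjustment is 27 ≥ 21, so +3): 27 + 3 = 30.
R3 applies: 30 + 2 = 32.
R4 applies (level before this adjustment is 32 ≥ 19, so +3): 32 + 3 = 35.
R5 applies: 35 − 2 = 33.
R6 applies: 33 + 3 = 36.
R7 does not apply.
Level 36 exceeds the maximum of 28; capped at 28.
Final offense level: 28.
Criminal history: 4 prior points → Category 2 (4).
Level 28 falls in the 28 band.
Grid: Level 28 × Category 2 = 244-280 weeks.

244-280 weeks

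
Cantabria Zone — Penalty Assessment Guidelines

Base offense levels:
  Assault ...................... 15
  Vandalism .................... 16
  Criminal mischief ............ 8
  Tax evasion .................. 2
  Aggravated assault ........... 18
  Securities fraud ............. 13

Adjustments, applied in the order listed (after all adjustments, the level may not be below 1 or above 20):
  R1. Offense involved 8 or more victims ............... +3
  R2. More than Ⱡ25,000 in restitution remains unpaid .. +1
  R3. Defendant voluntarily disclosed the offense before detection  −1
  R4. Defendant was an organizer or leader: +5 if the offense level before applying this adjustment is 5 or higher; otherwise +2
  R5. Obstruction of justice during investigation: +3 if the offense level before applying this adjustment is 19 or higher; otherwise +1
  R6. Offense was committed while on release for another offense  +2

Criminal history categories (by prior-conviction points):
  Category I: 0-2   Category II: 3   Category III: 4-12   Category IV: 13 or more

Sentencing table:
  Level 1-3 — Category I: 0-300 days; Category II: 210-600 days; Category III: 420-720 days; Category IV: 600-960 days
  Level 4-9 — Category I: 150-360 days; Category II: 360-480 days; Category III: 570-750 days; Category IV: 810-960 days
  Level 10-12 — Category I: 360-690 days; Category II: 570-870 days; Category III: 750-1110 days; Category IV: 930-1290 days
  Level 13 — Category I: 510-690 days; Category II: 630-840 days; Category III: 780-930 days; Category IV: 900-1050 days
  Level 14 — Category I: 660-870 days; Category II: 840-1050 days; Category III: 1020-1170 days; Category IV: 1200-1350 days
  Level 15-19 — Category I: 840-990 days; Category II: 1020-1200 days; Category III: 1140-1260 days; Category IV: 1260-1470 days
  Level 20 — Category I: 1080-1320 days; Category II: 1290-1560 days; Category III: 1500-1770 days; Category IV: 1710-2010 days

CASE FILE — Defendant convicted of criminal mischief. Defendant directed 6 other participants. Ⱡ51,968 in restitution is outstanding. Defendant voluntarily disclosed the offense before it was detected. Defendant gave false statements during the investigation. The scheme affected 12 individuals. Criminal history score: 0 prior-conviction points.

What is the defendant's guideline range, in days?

Base offense level for criminal mischief: 8.
R1 applies: 8 + 3 = 11.
R2 applies: 11 + 1 = 12.
R3 applies: 12 − 1 = 11.
R4 applies (level before this adjustment is 11 ≥ 5, so +5): 11 + 5 = 16.
R5 applies (level before this adjustment is 16 < 19, so +1): 16 + 1 = 17.
R6 does not apply.
Final offense level: 17.
Criminal history: 0 prior points → Category I (0-2).
Level 17 falls in the 15-19 band.
Grid: Level 15-19 × Category I = 840-990 days.

840-990 days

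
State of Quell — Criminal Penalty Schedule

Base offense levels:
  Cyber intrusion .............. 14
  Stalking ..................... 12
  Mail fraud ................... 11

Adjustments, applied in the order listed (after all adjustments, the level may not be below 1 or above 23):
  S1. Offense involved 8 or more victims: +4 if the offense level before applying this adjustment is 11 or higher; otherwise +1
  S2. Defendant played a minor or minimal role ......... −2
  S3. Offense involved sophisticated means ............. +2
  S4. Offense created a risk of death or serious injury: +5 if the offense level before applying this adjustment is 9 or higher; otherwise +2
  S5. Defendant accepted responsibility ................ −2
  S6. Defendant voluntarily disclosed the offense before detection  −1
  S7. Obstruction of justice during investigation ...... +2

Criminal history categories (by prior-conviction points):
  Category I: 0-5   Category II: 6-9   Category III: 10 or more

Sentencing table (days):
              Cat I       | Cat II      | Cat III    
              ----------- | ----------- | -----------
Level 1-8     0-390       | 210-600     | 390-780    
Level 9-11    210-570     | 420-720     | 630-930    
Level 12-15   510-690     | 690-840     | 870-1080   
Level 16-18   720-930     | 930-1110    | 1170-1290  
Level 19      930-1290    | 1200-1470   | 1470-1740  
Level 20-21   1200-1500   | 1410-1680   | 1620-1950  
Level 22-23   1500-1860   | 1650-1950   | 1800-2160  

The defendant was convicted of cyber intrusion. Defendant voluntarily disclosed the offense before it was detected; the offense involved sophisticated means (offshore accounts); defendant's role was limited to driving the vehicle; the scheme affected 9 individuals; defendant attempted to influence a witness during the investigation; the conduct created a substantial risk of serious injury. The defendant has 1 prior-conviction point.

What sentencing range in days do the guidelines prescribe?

Base offense level for cyber intrusion: 14.
S1 applies (level before this adjustment is 14 ≥ 11, so +4): 14 + 4 = 18.
S2 applies: 18 − 2 = 16.
S3 applies: 16 + 2 = 18.
S4 applies (level before this adjustment is 18 ≥ 9, so +5): 18 + 5 = 23.
S5 does not apply.
S6 applies: 23 − 1 = 22.
S7 applies: 22 + 2 = 24.
Level 24 exceeds the maximum of 23; capped at 23.
Final offense level: 23.
Criminal history: 1 prior point → Category I (0-5).
Level 23 falls in the 22-23 band.
Grid: Level 22-23 × Category I = 1500-1860 days.

1500-1860 days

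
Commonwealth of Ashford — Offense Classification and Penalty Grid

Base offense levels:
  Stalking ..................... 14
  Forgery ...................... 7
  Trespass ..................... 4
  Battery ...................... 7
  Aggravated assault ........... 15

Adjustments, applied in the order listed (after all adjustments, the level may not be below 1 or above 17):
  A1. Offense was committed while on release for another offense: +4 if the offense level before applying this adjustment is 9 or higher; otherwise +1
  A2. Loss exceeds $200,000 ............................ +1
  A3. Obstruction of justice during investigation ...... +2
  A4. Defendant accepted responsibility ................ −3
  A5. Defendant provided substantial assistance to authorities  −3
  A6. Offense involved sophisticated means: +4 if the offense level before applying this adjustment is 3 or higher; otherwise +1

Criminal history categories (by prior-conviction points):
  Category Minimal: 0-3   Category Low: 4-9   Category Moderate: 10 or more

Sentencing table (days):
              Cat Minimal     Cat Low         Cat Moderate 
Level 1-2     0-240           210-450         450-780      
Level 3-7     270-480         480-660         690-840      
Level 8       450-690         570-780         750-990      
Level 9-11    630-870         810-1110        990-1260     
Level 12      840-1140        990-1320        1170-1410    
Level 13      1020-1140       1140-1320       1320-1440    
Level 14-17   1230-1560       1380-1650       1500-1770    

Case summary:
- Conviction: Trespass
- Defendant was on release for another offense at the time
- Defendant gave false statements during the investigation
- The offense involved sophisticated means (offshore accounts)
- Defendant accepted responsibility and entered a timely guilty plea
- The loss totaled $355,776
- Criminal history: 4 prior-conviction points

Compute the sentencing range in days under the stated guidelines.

Base offense level for trespass: 4.
A1 applies (level before this adjustment is 4 < 9, so +1): 4 + 1 = 5.
A2 applies: 5 + 1 = 6.
A3 applies: 6 + 2 = 8.
A4 applies: 8 − 3 = 5.
A5 does not apply.
A6 applies (level before this adjustment is 5 ≥ 3, so +4): 5 + 4 = 9.
Final offense level: 9.
Criminal history: 4 prior points → Category Low (4-9).
Level 9 falls in the 9-11 band.
Grid: Level 9-11 × Category Low = 810-1110 days.

810-1110 days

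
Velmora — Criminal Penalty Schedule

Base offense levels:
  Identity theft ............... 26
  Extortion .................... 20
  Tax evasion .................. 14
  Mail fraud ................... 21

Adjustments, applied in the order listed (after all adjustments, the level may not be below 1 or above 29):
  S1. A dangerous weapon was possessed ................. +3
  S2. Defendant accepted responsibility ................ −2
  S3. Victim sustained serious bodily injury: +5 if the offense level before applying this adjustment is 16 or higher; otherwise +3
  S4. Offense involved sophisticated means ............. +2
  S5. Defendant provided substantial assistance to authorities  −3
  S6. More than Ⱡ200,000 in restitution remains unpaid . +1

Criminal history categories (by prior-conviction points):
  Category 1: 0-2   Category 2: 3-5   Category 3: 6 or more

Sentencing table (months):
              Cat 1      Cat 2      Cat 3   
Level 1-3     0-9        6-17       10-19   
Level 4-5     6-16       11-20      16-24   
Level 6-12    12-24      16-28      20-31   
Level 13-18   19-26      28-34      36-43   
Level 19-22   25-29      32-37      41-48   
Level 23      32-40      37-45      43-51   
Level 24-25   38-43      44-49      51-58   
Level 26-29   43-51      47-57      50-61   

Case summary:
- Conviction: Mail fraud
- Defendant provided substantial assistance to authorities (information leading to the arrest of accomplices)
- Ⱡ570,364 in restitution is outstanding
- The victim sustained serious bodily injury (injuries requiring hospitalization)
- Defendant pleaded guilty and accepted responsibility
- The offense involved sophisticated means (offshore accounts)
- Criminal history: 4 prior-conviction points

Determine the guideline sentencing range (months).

44-49 months

Base offense level for mail fraud: 21.
S2 applies: 21 − 2 = 19.
S3 applies (level before this adjustment is 19 ≥ 16, so +5): 19 + 5 = 24.
S4 applies: 24 + 2 = 26.
S5 applies: 26 − 3 = 23.
S6 applies: 23 + 1 = 24.
Final offense level: 24.
Criminal history: 4 prior points → Category 2 (3-5).
Level 24 falls in the 24-25 band.
Grid: Level 24-25 × Category 2 = 44-49 months.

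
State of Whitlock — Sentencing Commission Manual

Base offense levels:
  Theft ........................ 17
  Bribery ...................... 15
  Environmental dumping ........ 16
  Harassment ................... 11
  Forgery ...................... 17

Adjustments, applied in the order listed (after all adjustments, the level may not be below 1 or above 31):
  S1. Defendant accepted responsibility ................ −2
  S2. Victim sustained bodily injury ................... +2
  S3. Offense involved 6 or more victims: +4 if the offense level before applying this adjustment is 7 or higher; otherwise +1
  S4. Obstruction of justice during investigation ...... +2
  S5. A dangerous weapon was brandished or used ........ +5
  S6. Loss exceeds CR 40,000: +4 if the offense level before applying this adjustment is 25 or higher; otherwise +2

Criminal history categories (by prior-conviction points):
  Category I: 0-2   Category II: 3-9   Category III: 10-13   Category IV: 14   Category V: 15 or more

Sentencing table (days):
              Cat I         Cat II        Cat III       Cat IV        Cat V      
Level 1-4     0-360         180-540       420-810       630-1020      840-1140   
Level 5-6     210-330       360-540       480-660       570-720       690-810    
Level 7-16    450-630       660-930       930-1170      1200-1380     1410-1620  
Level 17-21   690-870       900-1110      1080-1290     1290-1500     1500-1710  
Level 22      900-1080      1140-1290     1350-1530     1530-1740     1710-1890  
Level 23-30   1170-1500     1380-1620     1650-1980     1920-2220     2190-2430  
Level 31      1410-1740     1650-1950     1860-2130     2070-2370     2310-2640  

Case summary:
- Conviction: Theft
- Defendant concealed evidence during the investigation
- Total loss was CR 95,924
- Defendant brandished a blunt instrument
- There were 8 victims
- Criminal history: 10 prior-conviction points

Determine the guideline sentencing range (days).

1860-2130 days

Base offense level for theft: 17.
S3 applies (level before this adjustment is 17 ≥ 7, so +4): 17 + 4 = 21.
S4 applies: 21 + 2 = 23.
S5 applies: 23 + 5 = 28.
S6 applies (level before this adjustment is 28 ≥ 25, so +4): 28 + 4 = 32.
Level 32 exceeds the maximum of 31; capped at 31.
Final offense level: 31.
Criminal history: 10 prior points → Category III (10-13).
Level 31 falls in the 31 band.
Grid: Level 31 × Category III = 1860-2130 days.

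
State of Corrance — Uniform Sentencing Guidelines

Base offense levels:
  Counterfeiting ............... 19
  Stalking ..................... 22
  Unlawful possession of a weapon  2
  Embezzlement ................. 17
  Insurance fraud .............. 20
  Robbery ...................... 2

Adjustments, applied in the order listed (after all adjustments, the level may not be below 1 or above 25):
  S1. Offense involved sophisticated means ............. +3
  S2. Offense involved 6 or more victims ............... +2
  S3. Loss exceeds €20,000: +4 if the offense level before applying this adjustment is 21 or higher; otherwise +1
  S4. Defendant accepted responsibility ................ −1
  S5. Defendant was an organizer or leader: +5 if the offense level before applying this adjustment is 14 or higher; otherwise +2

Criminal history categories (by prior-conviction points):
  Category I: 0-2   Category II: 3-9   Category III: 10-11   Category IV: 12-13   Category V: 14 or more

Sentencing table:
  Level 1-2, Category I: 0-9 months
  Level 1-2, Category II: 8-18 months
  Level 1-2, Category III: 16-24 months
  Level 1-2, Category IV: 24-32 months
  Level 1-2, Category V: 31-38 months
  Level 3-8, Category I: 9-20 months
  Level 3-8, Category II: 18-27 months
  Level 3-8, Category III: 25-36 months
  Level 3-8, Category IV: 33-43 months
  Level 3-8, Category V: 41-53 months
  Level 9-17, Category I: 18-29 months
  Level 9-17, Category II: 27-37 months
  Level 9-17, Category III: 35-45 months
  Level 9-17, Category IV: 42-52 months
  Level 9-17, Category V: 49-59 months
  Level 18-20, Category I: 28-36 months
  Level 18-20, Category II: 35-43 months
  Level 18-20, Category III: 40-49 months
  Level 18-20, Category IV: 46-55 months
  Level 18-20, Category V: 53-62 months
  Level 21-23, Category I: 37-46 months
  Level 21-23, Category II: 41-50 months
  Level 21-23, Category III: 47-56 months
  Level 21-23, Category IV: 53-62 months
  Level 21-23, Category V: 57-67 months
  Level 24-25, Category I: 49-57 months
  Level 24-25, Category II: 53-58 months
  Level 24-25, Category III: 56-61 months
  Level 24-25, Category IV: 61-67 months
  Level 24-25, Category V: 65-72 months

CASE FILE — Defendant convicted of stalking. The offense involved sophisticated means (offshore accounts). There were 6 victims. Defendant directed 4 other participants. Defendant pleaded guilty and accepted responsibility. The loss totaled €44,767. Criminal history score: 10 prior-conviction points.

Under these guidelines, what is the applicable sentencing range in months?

56-61 months

Base offense level for stalking: 22.
S1 applies: 22 + 3 = 25.
S2 applies: 25 + 2 = 27.
S3 applies (level before this adjustment is 27 ≥ 21, so +4): 27 + 4 = 31.
S4 applies: 31 − 1 = 30.
S5 applies (level before this adjustment is 30 ≥ 14, so +5): 30 + 5 = 35.
Level 35 exceeds the maximum of 25; capped at 25.
Final offense level: 25.
Criminal history: 10 prior points → Category III (10-11).
Level 25 falls in the 24-25 band.
Grid: Level 24-25 × Category III = 56-61 months.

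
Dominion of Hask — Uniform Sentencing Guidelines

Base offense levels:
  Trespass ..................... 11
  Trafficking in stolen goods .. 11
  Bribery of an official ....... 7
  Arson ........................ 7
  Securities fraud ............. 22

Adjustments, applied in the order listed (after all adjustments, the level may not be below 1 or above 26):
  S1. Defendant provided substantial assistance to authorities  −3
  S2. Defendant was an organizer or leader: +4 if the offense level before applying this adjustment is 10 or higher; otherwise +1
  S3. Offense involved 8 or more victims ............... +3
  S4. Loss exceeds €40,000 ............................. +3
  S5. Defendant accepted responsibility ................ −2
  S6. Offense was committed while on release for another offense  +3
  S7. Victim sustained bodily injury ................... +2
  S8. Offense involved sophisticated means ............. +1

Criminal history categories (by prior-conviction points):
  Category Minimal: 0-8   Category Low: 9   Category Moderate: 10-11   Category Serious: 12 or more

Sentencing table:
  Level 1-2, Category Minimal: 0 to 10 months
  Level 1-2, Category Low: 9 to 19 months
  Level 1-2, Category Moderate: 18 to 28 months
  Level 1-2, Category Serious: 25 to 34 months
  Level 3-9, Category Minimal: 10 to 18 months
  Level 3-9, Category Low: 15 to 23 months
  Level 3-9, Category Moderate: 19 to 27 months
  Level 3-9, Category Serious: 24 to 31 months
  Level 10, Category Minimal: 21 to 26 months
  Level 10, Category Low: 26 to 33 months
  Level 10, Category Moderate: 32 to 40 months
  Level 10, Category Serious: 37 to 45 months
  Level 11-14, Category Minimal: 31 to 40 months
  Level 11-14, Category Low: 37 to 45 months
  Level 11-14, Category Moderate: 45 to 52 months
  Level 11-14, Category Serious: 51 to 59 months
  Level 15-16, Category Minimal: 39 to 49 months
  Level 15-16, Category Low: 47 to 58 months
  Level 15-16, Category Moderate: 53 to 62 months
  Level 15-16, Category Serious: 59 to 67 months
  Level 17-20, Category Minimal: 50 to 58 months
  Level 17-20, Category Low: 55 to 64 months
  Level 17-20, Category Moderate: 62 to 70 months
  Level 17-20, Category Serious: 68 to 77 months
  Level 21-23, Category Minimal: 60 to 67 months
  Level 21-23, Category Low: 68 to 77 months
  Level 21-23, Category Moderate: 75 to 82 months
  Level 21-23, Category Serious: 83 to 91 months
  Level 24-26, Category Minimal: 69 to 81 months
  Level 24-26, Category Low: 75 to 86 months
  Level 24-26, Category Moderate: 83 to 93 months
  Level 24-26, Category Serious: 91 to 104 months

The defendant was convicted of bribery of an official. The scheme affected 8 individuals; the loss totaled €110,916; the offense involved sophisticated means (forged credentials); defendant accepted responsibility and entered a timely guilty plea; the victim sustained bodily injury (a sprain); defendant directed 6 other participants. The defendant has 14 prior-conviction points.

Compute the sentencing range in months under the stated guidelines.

Base offense level for bribery of an official: 7.
S2 applies (level before this adjustment is 7 < 10, so +1): 7 + 1 = 8.
S3 applies: 8 + 3 = 11.
S4 applies: 11 + 3 = 14.
S5 applies: 14 − 2 = 12.
S7 applies: 12 + 2 = 14.
S8 applies: 14 + 1 = 15.
Final offense level: 15.
Criminal history: 14 prior points → Category Serious (12+).
Level 15 falls in the 15-16 band.
Grid: Level 15-16 × Category Serious = 59-67 months.

59-67 months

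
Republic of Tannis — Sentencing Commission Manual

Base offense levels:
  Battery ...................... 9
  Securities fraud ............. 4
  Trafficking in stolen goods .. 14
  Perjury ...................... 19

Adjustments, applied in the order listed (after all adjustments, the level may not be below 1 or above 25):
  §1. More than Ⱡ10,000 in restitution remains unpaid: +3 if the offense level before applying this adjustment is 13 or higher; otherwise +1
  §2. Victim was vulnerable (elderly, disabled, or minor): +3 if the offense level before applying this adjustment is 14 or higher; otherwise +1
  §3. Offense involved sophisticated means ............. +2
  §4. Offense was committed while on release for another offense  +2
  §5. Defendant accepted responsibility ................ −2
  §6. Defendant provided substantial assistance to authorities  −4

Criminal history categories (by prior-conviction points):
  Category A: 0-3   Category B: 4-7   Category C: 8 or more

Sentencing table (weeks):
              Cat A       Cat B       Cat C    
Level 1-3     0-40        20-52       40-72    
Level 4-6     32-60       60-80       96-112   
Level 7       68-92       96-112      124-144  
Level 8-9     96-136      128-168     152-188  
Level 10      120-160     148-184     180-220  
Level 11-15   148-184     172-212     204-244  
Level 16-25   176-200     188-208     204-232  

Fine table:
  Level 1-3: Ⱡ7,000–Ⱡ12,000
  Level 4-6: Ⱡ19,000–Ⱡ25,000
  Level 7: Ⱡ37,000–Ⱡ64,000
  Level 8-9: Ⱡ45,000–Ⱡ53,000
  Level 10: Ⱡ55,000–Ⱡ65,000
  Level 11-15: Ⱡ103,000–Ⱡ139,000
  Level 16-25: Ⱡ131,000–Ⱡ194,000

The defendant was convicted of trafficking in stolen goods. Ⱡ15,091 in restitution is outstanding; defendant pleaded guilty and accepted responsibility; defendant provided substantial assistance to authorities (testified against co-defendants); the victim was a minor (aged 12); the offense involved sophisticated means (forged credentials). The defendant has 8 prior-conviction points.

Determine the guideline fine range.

Base offense level for trafficking in stolen goods: 14.
§1 applies (level before this adjustment is 14 ≥ 13, so +3): 14 + 3 = 17.
§2 applies (level before this adjustment is 17 ≥ 14, so +3): 17 + 3 = 20.
§3 applies: 20 + 2 = 22.
§5 applies: 22 − 2 = 20.
§6 applies: 20 − 4 = 16.
Final offense level: 16.
Level 16 falls in the 16-25 band.
Fine table: Level 16-25 → Ⱡ131,000–Ⱡ194,000.

Ⱡ131,000–Ⱡ194,000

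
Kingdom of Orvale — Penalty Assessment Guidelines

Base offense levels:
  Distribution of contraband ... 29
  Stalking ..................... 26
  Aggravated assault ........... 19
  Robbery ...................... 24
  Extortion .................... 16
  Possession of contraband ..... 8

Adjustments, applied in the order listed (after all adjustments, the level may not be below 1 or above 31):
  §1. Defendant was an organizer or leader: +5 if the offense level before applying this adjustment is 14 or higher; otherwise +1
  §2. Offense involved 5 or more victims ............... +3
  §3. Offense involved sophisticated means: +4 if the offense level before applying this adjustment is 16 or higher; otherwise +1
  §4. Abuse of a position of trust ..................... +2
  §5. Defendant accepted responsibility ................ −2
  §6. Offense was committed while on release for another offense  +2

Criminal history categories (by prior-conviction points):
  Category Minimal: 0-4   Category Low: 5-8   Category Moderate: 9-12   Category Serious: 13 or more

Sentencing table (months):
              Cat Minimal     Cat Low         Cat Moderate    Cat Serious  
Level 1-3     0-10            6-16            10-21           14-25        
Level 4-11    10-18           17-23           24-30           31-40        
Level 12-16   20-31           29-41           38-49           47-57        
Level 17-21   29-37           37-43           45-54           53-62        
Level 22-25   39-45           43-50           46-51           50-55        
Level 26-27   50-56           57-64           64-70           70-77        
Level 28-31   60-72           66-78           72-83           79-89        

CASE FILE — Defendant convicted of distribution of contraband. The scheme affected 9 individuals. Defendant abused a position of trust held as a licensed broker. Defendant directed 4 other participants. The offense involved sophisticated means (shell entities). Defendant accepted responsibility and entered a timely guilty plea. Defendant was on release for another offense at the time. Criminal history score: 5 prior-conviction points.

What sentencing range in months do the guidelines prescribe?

Base offense level for distribution of contraband: 29.
§1 applies (level before this adjustment is 29 ≥ 14, so +5): 29 + 5 = 34.
§2 applies: 34 + 3 = 37.
§3 applies (level before this adjustment is 37 ≥ 16, so +4): 37 + 4 = 41.
§4 applies: 41 + 2 = 43.
§5 applies: 43 − 2 = 41.
§6 applies: 41 + 2 = 43.
Level 43 exceeds the maximum of 31; capped at 31.
Final offense level: 31.
Criminal history: 5 prior points → Category Low (5-8).
Level 31 falls in the 28-31 band.
Grid: Level 28-31 × Category Low = 66-78 months.

66-78 months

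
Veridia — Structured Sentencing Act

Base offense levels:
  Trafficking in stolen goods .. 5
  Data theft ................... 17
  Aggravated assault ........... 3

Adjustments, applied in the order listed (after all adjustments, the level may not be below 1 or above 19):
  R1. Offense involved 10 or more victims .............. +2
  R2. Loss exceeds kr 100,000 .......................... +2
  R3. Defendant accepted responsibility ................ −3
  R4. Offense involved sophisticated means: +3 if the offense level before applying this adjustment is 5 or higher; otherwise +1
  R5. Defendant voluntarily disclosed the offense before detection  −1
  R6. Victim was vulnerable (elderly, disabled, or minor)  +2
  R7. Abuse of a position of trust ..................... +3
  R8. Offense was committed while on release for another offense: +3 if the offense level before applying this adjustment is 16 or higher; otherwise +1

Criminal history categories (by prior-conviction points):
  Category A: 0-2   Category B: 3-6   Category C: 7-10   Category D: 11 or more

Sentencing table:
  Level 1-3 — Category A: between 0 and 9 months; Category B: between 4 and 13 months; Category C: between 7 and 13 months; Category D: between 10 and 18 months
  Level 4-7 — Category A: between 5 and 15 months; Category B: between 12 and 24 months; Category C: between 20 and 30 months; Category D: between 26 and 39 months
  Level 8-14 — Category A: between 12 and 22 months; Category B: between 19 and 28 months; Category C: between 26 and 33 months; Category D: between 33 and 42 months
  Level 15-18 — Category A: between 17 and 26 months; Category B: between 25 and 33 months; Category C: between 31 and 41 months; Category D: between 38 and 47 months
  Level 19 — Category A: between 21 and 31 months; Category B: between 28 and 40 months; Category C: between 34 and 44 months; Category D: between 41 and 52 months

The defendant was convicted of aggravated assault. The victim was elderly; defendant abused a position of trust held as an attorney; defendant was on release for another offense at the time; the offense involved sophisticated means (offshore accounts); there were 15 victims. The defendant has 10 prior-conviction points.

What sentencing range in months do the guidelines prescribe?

Base offense level for aggravated assault: 3.
R1 applies: 3 + 2 = 5.
R2 does not apply.
R4 applies (level before this adjustment is 5 ≥ 5, so +3): 5 + 3 = 8.
R6 applies: 8 + 2 = 10.
R7 applies: 10 + 3 = 13.
R8 applies (level before this adjustment is 13 < 16, so +1): 13 + 1 = 14.
Final offense level: 14.
Criminal history: 10 prior points → Category C (7-10).
Level 14 falls in the 8-14 band.
Grid: Level 8-14 × Category C = 26-33 months.

26-33 months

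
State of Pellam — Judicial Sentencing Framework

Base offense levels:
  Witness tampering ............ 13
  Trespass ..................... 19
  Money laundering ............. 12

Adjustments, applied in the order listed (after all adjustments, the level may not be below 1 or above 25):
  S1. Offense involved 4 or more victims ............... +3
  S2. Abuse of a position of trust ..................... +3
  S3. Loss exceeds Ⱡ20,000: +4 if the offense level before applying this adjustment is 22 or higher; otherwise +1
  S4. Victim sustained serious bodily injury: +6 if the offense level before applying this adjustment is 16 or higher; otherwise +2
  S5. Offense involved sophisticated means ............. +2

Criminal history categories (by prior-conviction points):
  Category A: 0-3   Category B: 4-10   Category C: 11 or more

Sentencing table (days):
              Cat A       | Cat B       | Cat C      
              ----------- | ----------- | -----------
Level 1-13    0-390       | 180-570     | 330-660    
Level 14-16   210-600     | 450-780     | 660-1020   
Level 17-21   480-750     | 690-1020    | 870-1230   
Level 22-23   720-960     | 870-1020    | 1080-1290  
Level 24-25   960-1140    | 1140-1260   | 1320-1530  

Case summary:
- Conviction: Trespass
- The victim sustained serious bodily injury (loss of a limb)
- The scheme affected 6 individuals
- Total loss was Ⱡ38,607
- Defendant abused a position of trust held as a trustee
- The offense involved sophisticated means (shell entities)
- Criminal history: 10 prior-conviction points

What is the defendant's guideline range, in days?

1140-1260 days

Base offense level for trespass: 19.
S1 applies: 19 + 3 = 22.
S2 applies: 22 + 3 = 25.
S3 applies (level before this adjustment is 25 ≥ 22, so +4): 25 + 4 = 29.
S4 applies (level before this adjustment is 29 ≥ 16, so +6): 29 + 6 = 35.
S5 applies: 35 + 2 = 37.
Level 37 exceeds the maximum of 25; capped at 25.
Final offense level: 25.
Criminal history: 10 prior points → Category B (4-10).
Level 25 falls in the 24-25 band.
Grid: Level 24-25 × Category B = 1140-1260 days.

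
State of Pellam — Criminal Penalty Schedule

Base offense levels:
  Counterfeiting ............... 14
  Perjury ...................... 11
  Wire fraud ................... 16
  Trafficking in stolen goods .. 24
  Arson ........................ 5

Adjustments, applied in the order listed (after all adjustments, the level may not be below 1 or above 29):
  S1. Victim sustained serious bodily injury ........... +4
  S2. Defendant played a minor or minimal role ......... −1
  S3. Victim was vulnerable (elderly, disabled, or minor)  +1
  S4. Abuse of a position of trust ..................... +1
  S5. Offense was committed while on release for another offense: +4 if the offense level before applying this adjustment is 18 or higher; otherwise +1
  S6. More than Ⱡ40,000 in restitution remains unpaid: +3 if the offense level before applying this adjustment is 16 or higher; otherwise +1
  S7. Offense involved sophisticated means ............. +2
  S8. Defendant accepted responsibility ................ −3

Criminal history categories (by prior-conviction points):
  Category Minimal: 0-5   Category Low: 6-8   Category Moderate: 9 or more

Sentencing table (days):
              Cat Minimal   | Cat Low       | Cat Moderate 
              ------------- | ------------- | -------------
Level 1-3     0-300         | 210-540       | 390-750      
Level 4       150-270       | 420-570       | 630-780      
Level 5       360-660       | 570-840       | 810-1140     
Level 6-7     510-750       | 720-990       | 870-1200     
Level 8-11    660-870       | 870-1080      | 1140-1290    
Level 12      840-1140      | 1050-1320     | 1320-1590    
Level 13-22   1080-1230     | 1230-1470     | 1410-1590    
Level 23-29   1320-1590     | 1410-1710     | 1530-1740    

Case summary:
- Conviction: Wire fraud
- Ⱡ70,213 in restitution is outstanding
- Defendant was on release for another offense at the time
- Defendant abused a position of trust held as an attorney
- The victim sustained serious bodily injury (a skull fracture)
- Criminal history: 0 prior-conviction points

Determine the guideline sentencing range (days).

1320-1590 days

Base offense level for wire fraud: 16.
S1 applies: 16 + 4 = 20.
S4 applies: 20 + 1 = 21.
S5 applies (level before this adjustment is 21 ≥ 18, so +4): 21 + 4 = 25.
S6 applies (level before this adjustment is 25 ≥ 16, so +3): 25 + 3 = 28.
S7 does not apply.
Final offense level: 28.
Criminal history: 0 prior points → Category Minimal (0-5).
Level 28 falls in the 23-29 band.
Grid: Level 23-29 × Category Minimal = 1320-1590 days.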